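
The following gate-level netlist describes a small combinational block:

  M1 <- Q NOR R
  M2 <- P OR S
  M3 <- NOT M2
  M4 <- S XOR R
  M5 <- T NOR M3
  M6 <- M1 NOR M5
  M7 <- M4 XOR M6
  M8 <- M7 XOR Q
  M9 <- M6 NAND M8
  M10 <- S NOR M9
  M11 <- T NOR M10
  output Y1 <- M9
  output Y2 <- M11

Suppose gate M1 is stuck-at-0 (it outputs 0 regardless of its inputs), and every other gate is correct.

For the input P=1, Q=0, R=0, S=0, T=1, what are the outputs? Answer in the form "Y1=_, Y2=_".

Y1=0, Y2=0

Propagate with M1 forced: M1=0 [stuck-at-0], M2=1, M3=0, M4=0, M5=0, M6=1, M7=1, M8=1, M9=0, M10=1, M11=0.
So the outputs are Y1=0, Y2=0. (Without the fault they would be Y1=1, Y2=0.)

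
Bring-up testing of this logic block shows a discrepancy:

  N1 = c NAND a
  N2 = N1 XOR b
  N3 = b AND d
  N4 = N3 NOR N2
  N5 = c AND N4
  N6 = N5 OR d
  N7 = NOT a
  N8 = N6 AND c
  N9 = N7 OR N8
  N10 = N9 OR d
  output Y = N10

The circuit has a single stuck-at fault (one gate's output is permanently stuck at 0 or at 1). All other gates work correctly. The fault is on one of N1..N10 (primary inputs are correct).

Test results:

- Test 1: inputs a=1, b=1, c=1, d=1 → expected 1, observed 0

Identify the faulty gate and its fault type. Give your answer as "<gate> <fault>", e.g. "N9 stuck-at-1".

Fault-free values for test 1 (a=1, b=1, c=1, d=1): N1=0, N2=1, N3=1, N4=0, N5=0, N6=1, N7=0, N8=1, N9=1, N10=1, giving Y=1. Observed 0.
Test 1: faults giving observed 0 are {N10 stuck-at-0}.
Only N10 stuck-at-0 is consistent with every test.

N10 stuck-at-0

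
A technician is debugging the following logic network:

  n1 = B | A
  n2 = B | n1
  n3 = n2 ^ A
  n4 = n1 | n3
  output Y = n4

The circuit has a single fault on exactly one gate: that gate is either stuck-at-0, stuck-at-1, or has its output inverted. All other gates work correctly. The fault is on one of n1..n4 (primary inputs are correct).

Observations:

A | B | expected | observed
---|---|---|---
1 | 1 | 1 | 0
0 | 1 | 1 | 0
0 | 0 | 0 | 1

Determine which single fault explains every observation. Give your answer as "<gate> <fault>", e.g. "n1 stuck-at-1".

Fault-free values for test 1 (A=1, B=1): n1=1, n2=1, n3=0, n4=1, giving Y=1. Observed 0.
Test 1: faults giving observed 0 are {n1 stuck-at-0, n1 inverted output, n4 stuck-at-0, n4 inverted output}.
Test 2 (A=0, B=1): fault-free n1=1, n2=1, n3=1, n4=1 → 1; observed 0. Eliminates n1 stuck-at-0, n1 inverted output.
Test 3 (A=0, B=0): fault-free n1=0, n2=0, n3=0, n4=0 → 0; observed 1. Eliminates n4 stuck-at-0.
Only n4 inverted output is consistent with every test.

n4 inverted output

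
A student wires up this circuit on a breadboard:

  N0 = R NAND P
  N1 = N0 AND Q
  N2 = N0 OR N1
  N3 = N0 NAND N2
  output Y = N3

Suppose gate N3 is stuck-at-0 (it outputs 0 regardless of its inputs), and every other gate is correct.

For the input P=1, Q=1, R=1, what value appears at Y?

Propagate with N3 forced: N0=0, N1=0, N2=0, N3=0 [stuck-at-0].
So Y = 0. (Without the fault it would be 1.)

0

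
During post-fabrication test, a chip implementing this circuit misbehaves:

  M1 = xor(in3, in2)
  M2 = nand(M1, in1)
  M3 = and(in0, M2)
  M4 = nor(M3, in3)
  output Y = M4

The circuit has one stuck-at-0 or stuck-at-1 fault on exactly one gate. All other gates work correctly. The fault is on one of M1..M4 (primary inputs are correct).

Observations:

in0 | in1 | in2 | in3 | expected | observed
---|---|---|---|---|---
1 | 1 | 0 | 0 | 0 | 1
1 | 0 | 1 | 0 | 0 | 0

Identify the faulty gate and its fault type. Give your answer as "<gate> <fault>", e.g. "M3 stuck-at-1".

M1 stuck-at-1

Fault-free values for test 1 (in0=1, in1=1, in2=0, in3=0): M1=0, M2=1, M3=1, M4=0, giving Y=0. Observed 1.
Test 1: faults giving observed 1 are {M1 stuck-at-1, M2 stuck-at-0, M3 stuck-at-0, M4 stuck-at-1}.
Test 2 (in0=1, in1=0, in2=1, in3=0): fault-free M1=1, M2=1, M3=1, M4=0 → 0; observed 0. Eliminates M2 stuck-at-0, M3 stuck-at-0, M4 stuck-at-1.
Only M1 stuck-at-1 is consistent with every test.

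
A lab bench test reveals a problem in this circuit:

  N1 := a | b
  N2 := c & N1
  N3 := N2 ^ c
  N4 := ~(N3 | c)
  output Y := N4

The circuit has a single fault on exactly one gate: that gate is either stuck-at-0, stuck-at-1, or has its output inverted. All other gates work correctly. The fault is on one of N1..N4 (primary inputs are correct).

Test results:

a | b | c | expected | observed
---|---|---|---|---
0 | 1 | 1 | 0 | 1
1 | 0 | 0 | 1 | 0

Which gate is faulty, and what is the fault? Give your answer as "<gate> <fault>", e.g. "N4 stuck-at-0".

N4 inverted output

Fault-free values for test 1 (a=0, b=1, c=1): N1=1, N2=1, N3=0, N4=0, giving Y=0. Observed 1.
Test 1: faults giving observed 1 are {N4 stuck-at-1, N4 inverted output}.
Test 2 (a=1, b=0, c=0): fault-free N1=1, N2=0, N3=0, N4=1 → 1; observed 0. Eliminates N4 stuck-at-1.
Only N4 inverted output is consistent with every test.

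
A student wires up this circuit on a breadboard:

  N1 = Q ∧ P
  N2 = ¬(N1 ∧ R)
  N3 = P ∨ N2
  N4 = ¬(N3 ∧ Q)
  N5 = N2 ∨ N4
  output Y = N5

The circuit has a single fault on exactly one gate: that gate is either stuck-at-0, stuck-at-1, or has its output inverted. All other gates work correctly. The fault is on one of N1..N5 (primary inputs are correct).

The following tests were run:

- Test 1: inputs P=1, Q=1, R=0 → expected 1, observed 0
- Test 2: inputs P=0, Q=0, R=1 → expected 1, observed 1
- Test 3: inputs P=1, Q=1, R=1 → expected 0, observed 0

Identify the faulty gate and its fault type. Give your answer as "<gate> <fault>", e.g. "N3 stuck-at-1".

Fault-free values for test 1 (P=1, Q=1, R=0): N1=1, N2=1, N3=1, N4=0, N5=1, giving Y=1. Observed 0.
Test 1: faults giving observed 0 are {N2 stuck-at-0, N2 inverted output, N5 stuck-at-0, N5 inverted output}.
Test 2 (P=0, Q=0, R=1): fault-free N1=0, N2=1, N3=1, N4=1, N5=1 → 1; observed 1. Eliminates N5 stuck-at-0, N5 inverted output.
Test 3 (P=1, Q=1, R=1): fault-free N1=1, N2=0, N3=1, N4=0, N5=0 → 0; observed 0. Eliminates N2 inverted output.
Only N2 stuck-at-0 is consistent with every test.

N2 stuck-at-0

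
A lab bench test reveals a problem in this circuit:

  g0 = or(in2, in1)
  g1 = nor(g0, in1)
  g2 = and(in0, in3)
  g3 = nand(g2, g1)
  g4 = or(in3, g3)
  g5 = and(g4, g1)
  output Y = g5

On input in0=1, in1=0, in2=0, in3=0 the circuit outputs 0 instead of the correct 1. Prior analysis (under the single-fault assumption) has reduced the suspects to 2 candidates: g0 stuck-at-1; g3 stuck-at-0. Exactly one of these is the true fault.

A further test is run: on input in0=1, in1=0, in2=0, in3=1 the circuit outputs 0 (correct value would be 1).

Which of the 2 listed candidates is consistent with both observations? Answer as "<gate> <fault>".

Evaluate each candidate on input in0=1, in1=0, in2=0, in3=1:
  g0 stuck-at-1: g0=1 [stuck-at-1], g1=0, g2=1, g3=1, g4=1, g5=0 → 0 — matches
  g3 stuck-at-0: g0=0, g1=1, g2=1, g3=0 [stuck-at-0], g4=1, g5=1 → 1 — eliminated
Only g0 stuck-at-1 reproduces the observed 0.

g0 stuck-at-1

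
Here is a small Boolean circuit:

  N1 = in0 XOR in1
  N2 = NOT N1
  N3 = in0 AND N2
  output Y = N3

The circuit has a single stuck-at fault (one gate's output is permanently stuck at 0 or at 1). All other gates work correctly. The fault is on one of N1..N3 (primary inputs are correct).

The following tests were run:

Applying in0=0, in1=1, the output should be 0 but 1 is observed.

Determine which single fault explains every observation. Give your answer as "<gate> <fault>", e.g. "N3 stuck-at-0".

N3 stuck-at-1

Fault-free values for test 1 (in0=0, in1=1): N1=1, N2=0, N3=0, giving Y=0. Observed 1.
Test 1: faults giving observed 1 are {N3 stuck-at-1}.
Only N3 stuck-at-1 is consistent with every test.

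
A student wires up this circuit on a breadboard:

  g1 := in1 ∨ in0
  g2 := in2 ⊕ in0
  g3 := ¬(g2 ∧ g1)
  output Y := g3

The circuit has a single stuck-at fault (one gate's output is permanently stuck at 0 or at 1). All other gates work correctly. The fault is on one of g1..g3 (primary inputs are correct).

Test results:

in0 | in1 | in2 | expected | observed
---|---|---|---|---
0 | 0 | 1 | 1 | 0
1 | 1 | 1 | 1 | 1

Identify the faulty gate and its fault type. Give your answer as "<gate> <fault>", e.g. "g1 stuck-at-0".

g1 stuck-at-1

Fault-free values for test 1 (in0=0, in1=0, in2=1): g1=0, g2=1, g3=1, giving Y=1. Observed 0.
Test 1: faults giving observed 0 are {g1 stuck-at-1, g3 stuck-at-0}.
Test 2 (in0=1, in1=1, in2=1): fault-free g1=1, g2=0, g3=1 → 1; observed 1. Eliminates g3 stuck-at-0.
Only g1 stuck-at-1 is consistent with every test.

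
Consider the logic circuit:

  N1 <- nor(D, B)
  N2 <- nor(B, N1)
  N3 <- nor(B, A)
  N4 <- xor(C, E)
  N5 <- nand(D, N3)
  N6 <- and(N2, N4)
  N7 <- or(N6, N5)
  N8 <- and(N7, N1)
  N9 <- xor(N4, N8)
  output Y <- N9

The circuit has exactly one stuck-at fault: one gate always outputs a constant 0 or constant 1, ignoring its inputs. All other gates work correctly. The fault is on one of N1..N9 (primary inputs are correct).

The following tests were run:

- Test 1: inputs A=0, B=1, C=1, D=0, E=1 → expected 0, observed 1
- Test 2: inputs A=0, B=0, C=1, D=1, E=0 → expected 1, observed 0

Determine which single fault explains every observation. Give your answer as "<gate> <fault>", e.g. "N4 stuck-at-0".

Fault-free values for test 1 (A=0, B=1, C=1, D=0, E=1): N1=0, N2=0, N3=0, N4=0, N5=1, N6=0, N7=1, N8=0, N9=0, giving Y=0. Observed 1.
Test 1: faults giving observed 1 are {N1 stuck-at-1, N4 stuck-at-1, N8 stuck-at-1, N9 stuck-at-1}.
Test 2 (A=0, B=0, C=1, D=1, E=0): fault-free N1=0, N2=1, N3=1, N4=1, N5=0, N6=1, N7=1, N8=0, N9=1 → 1; observed 0. Eliminates N1 stuck-at-1, N4 stuck-at-1, N9 stuck-at-1.
Only N8 stuck-at-1 is consistent with every test.

N8 stuck-at-1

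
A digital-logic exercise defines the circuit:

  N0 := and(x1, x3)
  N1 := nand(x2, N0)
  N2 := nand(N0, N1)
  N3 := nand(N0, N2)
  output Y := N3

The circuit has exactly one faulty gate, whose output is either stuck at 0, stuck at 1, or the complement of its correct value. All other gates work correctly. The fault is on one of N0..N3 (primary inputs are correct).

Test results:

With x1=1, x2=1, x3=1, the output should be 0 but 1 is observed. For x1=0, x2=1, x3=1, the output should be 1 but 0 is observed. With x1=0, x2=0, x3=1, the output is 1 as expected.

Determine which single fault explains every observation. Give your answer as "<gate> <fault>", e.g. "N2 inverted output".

Fault-free values for test 1 (x1=1, x2=1, x3=1): N0=1, N1=0, N2=1, N3=0, giving Y=0. Observed 1.
Test 1: faults giving observed 1 are {N0 stuck-at-0, N0 inverted output, N1 stuck-at-1, N1 inverted output, N2 stuck-at-0, N2 inverted output, N3 stuck-at-1, N3 inverted output}.
Test 2 (x1=0, x2=1, x3=1): fault-free N0=0, N1=1, N2=1, N3=1 → 1; observed 0. Eliminates N0 stuck-at-0, N1 stuck-at-1, N1 inverted output, N2 stuck-at-0, N2 inverted output, N3 stuck-at-1.
Test 3 (x1=0, x2=0, x3=1): fault-free N0=0, N1=1, N2=1, N3=1 → 1; observed 1. Eliminates N3 inverted output.
Only N0 inverted output is consistent with every test.

N0 inverted output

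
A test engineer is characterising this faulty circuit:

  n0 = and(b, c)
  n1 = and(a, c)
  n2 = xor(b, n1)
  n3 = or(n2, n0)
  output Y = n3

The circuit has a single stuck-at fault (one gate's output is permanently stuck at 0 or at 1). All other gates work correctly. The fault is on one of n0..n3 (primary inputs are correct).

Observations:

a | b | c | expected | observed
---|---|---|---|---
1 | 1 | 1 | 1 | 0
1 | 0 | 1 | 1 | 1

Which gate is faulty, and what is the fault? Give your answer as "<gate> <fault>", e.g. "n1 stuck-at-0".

n0 stuck-at-0

Fault-free values for test 1 (a=1, b=1, c=1): n0=1, n1=1, n2=0, n3=1, giving Y=1. Observed 0.
Test 1: faults giving observed 0 are {n0 stuck-at-0, n3 stuck-at-0}.
Test 2 (a=1, b=0, c=1): fault-free n0=0, n1=1, n2=1, n3=1 → 1; observed 1. Eliminates n3 stuck-at-0.
Only n0 stuck-at-0 is consistent with every test.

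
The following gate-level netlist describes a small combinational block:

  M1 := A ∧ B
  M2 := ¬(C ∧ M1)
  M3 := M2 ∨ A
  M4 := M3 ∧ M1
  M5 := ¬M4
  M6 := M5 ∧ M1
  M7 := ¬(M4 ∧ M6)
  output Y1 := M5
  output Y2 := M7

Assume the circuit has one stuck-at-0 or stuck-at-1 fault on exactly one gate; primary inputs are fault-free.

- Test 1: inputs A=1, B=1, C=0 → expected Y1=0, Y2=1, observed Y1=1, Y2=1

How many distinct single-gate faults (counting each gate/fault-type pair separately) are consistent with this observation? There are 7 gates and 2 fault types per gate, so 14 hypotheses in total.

Fault-free: M1=1, M2=1, M3=1, M4=1, M5=0, M6=0, M7=1 → Y1=0, Y2=1. Observed Y1=1, Y2=1.
  M1 stuck-at-0: output Y1=1, Y2=1 ✓
  M1 stuck-at-1: output Y1=0, Y2=1 ✗
  M2 stuck-at-0: output Y1=0, Y2=1 ✗
  M2 stuck-at-1: output Y1=0, Y2=1 ✗
  M3 stuck-at-0: output Y1=1, Y2=1 ✓
  M3 stuck-at-1: output Y1=0, Y2=1 ✗
  M4 stuck-at-0: output Y1=1, Y2=1 ✓
  M4 stuck-at-1: output Y1=0, Y2=1 ✗
  M5 stuck-at-0: output Y1=0, Y2=1 ✗
  M5 stuck-at-1: output Y1=1, Y2=0 ✗
  M6 stuck-at-0: output Y1=0, Y2=1 ✗
  M6 stuck-at-1: output Y1=0, Y2=0 ✗
  M7 stuck-at-0: output Y1=0, Y2=0 ✗
  M7 stuck-at-1: output Y1=0, Y2=1 ✗
Consistent faults: {M1 stuck-at-0, M3 stuck-at-0, M4 stuck-at-0} — 3 in all.

3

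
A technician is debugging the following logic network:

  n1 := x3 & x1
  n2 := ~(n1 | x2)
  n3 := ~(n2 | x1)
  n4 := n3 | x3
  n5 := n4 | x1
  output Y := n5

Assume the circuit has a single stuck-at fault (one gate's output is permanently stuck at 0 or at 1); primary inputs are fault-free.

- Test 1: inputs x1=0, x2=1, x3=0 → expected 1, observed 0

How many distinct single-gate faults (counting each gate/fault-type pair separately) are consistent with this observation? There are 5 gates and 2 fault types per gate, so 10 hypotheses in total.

Fault-free: n1=0, n2=0, n3=1, n4=1, n5=1 → 1. Observed 0.
  n1 stuck-at-0: output 1 ✗
  n1 stuck-at-1: output 1 ✗
  n2 stuck-at-0: output 1 ✗
  n2 stuck-at-1: output 0 ✓
  n3 stuck-at-0: output 0 ✓
  n3 stuck-at-1: output 1 ✗
  n4 stuck-at-0: output 0 ✓
  n4 stuck-at-1: output 1 ✗
  n5 stuck-at-0: output 0 ✓
  n5 stuck-at-1: output 1 ✗
Consistent faults: {n2 stuck-at-1, n3 stuck-at-0, n4 stuck-at-0, n5 stuck-at-0} — 4 in all.

4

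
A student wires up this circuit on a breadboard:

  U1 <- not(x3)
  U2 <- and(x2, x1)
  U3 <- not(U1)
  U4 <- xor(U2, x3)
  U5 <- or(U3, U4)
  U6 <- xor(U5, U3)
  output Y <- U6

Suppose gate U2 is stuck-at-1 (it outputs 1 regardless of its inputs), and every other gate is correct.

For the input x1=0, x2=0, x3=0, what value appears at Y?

1

Propagate with U2 forced: U1=1, U2=1 [stuck-at-1], U3=0, U4=1, U5=1, U6=1.
So Y = 1. (Without the fault it would be 0.)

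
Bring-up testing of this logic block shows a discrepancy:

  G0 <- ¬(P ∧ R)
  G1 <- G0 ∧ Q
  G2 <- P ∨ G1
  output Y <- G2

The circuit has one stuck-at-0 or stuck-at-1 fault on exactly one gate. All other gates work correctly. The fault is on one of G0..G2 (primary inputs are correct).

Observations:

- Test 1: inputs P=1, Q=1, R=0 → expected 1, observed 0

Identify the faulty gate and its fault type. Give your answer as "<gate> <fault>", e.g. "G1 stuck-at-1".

Fault-free values for test 1 (P=1, Q=1, R=0): G0=1, G1=1, G2=1, giving Y=1. Observed 0.
Test 1: faults giving observed 0 are {G2 stuck-at-0}.
Only G2 stuck-at-0 is consistent with every test.

G2 stuck-at-0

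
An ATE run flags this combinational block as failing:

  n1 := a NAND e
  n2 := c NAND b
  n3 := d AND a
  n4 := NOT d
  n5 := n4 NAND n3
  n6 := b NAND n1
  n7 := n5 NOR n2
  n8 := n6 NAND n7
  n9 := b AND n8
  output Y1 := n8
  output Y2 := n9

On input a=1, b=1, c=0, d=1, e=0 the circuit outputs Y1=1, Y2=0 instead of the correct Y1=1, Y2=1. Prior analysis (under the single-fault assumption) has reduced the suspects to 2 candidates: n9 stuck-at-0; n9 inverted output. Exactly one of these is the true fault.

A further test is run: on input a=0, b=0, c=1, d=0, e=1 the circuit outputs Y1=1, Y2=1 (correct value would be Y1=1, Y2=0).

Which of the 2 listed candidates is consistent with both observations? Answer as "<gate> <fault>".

n9 inverted output

Evaluate each candidate on input a=0, b=0, c=1, d=0, e=1:
  n9 stuck-at-0: n1=1, n2=1, n3=0, n4=1, n5=1, n6=1, n7=0, n8=1, n9=0 [stuck-at-0] → Y1=1, Y2=0 — eliminated
  n9 inverted output: n1=1, n2=1, n3=0, n4=1, n5=1, n6=1, n7=0, n8=1, n9=1 [inverted output] → Y1=1, Y2=1 — matches
Only n9 inverted output reproduces the observed Y1=1, Y2=1.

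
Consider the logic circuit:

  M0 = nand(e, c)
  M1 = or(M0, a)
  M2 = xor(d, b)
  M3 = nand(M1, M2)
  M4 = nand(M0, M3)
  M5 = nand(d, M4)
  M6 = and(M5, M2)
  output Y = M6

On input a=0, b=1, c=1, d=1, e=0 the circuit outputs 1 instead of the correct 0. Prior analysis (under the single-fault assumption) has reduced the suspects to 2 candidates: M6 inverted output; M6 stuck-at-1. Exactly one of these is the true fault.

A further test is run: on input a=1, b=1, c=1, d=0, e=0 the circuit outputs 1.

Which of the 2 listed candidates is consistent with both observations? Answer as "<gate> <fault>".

Evaluate each candidate on input a=1, b=1, c=1, d=0, e=0:
  M6 inverted output: M0=1, M1=1, M2=1, M3=0, M4=1, M5=1, M6=0 [inverted output] → 0 — eliminated
  M6 stuck-at-1: M0=1, M1=1, M2=1, M3=0, M4=1, M5=1, M6=1 [stuck-at-1] → 1 — matches
Only M6 stuck-at-1 reproduces the observed 1.

M6 stuck-at-1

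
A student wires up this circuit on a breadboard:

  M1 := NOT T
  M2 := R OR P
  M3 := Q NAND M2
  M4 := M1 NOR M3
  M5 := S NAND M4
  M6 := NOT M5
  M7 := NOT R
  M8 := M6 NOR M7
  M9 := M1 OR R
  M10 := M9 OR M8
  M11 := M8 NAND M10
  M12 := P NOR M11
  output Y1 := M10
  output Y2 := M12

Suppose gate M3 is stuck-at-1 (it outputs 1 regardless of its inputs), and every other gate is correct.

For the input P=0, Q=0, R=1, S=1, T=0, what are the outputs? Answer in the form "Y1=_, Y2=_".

Propagate with M3 forced: M1=1, M2=1, M3=1 [stuck-at-1], M4=0, M5=1, M6=0, M7=0, M8=1, M9=1, M10=1, M11=0, M12=1.
So the outputs are Y1=1, Y2=1. (Same as the fault-free value — the fault is masked on this input.)

Y1=1, Y2=1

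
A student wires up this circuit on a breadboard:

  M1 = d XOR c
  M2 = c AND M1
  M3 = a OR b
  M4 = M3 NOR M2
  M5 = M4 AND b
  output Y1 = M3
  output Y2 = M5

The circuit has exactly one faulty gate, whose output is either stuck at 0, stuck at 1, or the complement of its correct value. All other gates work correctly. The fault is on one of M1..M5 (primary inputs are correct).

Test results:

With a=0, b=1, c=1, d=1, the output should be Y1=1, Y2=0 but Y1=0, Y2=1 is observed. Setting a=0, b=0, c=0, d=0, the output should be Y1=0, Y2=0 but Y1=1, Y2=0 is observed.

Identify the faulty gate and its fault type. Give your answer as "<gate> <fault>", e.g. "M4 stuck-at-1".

M3 inverted output

Fault-free values for test 1 (a=0, b=1, c=1, d=1): M1=0, M2=0, M3=1, M4=0, M5=0, giving Y1=1, Y2=0. Observed Y1=0, Y2=1.
Test 1: faults giving observed Y1=0, Y2=1 are {M3 stuck-at-0, M3 inverted output}.
Test 2 (a=0, b=0, c=0, d=0): fault-free M1=0, M2=0, M3=0, M4=1, M5=0 → Y1=0, Y2=0; observed Y1=1, Y2=0. Eliminates M3 stuck-at-0.
Only M3 inverted output is consistent with every test.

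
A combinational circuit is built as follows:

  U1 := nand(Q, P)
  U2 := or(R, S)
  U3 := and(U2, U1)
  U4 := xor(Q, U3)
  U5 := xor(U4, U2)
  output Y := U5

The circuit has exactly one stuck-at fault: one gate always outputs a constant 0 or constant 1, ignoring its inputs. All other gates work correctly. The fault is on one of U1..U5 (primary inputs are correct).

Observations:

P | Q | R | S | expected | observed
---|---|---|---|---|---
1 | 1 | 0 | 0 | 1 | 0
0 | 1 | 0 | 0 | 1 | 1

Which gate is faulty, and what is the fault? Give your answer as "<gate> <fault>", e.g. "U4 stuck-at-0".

U2 stuck-at-1

Fault-free values for test 1 (P=1, Q=1, R=0, S=0): U1=0, U2=0, U3=0, U4=1, U5=1, giving Y=1. Observed 0.
Test 1: faults giving observed 0 are {U2 stuck-at-1, U3 stuck-at-1, U4 stuck-at-0, U5 stuck-at-0}.
Test 2 (P=0, Q=1, R=0, S=0): fault-free U1=1, U2=0, U3=0, U4=1, U5=1 → 1; observed 1. Eliminates U3 stuck-at-1, U4 stuck-at-0, U5 stuck-at-0.
Only U2 stuck-at-1 is consistent with every test.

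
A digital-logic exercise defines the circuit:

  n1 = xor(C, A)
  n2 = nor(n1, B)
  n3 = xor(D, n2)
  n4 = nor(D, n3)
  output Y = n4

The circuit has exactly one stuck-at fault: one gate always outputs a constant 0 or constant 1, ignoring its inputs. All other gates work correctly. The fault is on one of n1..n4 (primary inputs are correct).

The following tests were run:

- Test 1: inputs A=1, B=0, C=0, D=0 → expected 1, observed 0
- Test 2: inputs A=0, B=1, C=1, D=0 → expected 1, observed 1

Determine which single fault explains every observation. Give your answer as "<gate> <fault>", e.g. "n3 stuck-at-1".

Fault-free values for test 1 (A=1, B=0, C=0, D=0): n1=1, n2=0, n3=0, n4=1, giving Y=1. Observed 0.
Test 1: faults giving observed 0 are {n1 stuck-at-0, n2 stuck-at-1, n3 stuck-at-1, n4 stuck-at-0}.
Test 2 (A=0, B=1, C=1, D=0): fault-free n1=1, n2=0, n3=0, n4=1 → 1; observed 1. Eliminates n2 stuck-at-1, n3 stuck-at-1, n4 stuck-at-0.
Only n1 stuck-at-0 is consistent with every test.

n1 stuck-at-0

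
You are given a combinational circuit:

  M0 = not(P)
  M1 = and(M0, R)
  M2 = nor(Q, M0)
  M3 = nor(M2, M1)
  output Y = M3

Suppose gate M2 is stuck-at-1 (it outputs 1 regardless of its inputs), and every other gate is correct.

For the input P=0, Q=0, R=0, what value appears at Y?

0

Propagate with M2 forced: M0=1, M1=0, M2=1 [stuck-at-1], M3=0.
So Y = 0. (Without the fault it would be 1.)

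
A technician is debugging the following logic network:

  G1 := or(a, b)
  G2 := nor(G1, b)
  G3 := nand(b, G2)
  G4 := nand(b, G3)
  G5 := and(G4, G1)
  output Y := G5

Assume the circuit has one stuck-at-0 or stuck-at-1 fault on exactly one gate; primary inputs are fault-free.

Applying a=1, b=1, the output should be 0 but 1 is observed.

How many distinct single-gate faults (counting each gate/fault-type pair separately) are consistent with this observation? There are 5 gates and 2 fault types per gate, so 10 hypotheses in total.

Fault-free: G1=1, G2=0, G3=1, G4=0, G5=0 → 0. Observed 1.
  G1 stuck-at-0: output 0 ✗
  G1 stuck-at-1: output 0 ✗
  G2 stuck-at-0: output 0 ✗
  G2 stuck-at-1: output 1 ✓
  G3 stuck-at-0: output 1 ✓
  G3 stuck-at-1: output 0 ✗
  G4 stuck-at-0: output 0 ✗
  G4 stuck-at-1: output 1 ✓
  G5 stuck-at-0: output 0 ✗
  G5 stuck-at-1: output 1 ✓
Consistent faults: {G2 stuck-at-1, G3 stuck-at-0, G4 stuck-at-1, G5 stuck-at-1} — 4 in all.

4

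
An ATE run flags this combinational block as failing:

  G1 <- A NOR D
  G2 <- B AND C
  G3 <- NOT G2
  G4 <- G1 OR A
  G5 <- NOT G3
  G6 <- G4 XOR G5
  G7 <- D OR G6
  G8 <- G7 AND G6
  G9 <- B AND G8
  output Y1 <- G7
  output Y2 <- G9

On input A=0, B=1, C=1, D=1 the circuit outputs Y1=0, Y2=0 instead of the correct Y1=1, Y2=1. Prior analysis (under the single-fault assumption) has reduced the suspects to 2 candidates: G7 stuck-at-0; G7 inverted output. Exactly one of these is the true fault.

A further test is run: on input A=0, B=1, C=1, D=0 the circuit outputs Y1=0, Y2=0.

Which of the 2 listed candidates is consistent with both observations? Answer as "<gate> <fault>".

Evaluate each candidate on input A=0, B=1, C=1, D=0:
  G7 stuck-at-0: G1=1, G2=1, G3=0, G4=1, G5=1, G6=0, G7=0 [stuck-at-0], G8=0, G9=0 → Y1=0, Y2=0 — matches
  G7 inverted output: G1=1, G2=1, G3=0, G4=1, G5=1, G6=0, G7=1 [inverted output], G8=0, G9=0 → Y1=1, Y2=0 — eliminated
Only G7 stuck-at-0 reproduces the observed Y1=0, Y2=0.

G7 stuck-at-0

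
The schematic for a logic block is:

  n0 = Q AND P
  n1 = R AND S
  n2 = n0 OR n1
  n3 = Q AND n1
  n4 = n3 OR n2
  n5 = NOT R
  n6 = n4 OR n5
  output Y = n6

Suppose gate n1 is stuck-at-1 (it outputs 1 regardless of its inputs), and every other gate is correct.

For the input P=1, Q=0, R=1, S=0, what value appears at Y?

Propagate with n1 forced: n0=0, n1=1 [stuck-at-1], n2=1, n3=0, n4=1, n5=0, n6=1.
So Y = 1. (Without the fault it would be 0.)

1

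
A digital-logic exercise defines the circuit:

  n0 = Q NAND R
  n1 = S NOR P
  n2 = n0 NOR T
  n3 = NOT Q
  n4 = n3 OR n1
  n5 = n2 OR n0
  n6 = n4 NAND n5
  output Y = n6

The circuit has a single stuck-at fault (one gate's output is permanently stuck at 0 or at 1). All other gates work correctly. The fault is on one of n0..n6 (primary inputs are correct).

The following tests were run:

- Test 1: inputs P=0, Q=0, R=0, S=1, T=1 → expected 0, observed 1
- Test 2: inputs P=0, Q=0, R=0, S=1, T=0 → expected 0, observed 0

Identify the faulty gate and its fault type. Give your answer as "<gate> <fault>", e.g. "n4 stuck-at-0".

n0 stuck-at-0

Fault-free values for test 1 (P=0, Q=0, R=0, S=1, T=1): n0=1, n1=0, n2=0, n3=1, n4=1, n5=1, n6=0, giving Y=0. Observed 1.
Test 1: faults giving observed 1 are {n0 stuck-at-0, n3 stuck-at-0, n4 stuck-at-0, n5 stuck-at-0, n6 stuck-at-1}.
Test 2 (P=0, Q=0, R=0, S=1, T=0): fault-free n0=1, n1=0, n2=0, n3=1, n4=1, n5=1, n6=0 → 0; observed 0. Eliminates n3 stuck-at-0, n4 stuck-at-0, n5 stuck-at-0, n6 stuck-at-1.
Only n0 stuck-at-0 is consistent with every test.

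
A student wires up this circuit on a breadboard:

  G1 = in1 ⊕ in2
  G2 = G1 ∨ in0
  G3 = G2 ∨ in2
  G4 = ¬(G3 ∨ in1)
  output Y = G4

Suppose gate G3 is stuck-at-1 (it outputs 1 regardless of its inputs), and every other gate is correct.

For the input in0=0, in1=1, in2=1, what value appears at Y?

0

Propagate with G3 forced: G1=0, G2=0, G3=1 [stuck-at-1], G4=0.
So Y = 0. (Same as the fault-free value — the fault is masked on this input.)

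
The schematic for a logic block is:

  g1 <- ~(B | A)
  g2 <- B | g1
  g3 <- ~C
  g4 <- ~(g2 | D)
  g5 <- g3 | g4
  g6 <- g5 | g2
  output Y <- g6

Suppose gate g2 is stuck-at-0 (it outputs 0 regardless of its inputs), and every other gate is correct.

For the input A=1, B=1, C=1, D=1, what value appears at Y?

Propagate with g2 forced: g1=0, g2=0 [stuck-at-0], g3=0, g4=0, g5=0, g6=0.
So Y = 0. (Without the fault it would be 1.)

0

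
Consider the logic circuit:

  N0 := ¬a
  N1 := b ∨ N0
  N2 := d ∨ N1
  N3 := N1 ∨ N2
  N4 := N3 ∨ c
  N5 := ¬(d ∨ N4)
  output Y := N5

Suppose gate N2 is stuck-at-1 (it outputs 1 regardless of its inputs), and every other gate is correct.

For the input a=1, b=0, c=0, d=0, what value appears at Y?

0

Propagate with N2 forced: N0=0, N1=0, N2=1 [stuck-at-1], N3=1, N4=1, N5=0.
So Y = 0. (Without the fault it would be 1.)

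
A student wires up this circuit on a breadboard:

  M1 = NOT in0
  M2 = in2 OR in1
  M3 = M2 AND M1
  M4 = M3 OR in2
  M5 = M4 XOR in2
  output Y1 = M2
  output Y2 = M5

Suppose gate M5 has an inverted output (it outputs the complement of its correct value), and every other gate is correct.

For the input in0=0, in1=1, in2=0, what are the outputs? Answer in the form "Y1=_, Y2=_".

Y1=1, Y2=0

Propagate with M5 forced: M1=1, M2=1, M3=1, M4=1, M5=0 [inverted output].
So the outputs are Y1=1, Y2=0. (Without the fault they would be Y1=1, Y2=1.)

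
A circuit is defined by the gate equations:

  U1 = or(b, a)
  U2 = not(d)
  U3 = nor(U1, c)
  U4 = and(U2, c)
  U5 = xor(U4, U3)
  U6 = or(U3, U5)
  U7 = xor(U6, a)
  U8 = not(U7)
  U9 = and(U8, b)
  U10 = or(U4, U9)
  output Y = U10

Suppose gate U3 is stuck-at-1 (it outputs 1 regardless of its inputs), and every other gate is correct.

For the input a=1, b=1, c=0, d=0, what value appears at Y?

Propagate with U3 forced: U1=1, U2=1, U3=1 [stuck-at-1], U4=0, U5=1, U6=1, U7=0, U8=1, U9=1, U10=1.
So Y = 1. (Without the fault it would be 0.)

1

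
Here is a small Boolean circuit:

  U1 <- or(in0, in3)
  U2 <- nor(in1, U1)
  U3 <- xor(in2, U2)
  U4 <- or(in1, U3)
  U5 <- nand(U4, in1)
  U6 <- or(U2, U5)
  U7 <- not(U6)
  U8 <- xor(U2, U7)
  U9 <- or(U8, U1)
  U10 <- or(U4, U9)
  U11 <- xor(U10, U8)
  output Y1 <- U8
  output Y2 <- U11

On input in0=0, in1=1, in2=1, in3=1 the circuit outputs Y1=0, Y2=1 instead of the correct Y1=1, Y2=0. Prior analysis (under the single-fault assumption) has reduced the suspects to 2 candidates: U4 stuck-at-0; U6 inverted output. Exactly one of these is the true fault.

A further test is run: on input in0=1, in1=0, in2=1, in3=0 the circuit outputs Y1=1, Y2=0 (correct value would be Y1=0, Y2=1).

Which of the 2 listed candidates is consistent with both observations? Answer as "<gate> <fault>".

Evaluate each candidate on input in0=1, in1=0, in2=1, in3=0:
  U4 stuck-at-0: U1=1, U2=0, U3=1, U4=0 [stuck-at-0], U5=1, U6=1, U7=0, U8=0, U9=1, U10=1, U11=1 → Y1=0, Y2=1 — eliminated
  U6 inverted output: U1=1, U2=0, U3=1, U4=1, U5=1, U6=0 [inverted output], U7=1, U8=1, U9=1, U10=1, U11=0 → Y1=1, Y2=0 — matches
Only U6 inverted output reproduces the observed Y1=1, Y2=0.

U6 inverted output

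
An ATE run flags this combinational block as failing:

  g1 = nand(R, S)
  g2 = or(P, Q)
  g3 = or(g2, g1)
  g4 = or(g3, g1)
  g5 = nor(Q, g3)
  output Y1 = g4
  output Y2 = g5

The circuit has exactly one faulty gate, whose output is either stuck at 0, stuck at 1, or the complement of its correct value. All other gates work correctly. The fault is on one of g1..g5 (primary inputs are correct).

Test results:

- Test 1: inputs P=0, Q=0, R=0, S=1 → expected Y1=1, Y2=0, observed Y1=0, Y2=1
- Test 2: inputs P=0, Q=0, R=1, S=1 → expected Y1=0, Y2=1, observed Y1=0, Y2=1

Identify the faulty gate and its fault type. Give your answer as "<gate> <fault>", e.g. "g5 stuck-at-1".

g1 stuck-at-0

Fault-free values for test 1 (P=0, Q=0, R=0, S=1): g1=1, g2=0, g3=1, g4=1, g5=0, giving Y1=1, Y2=0. Observed Y1=0, Y2=1.
Test 1: faults giving observed Y1=0, Y2=1 are {g1 stuck-at-0, g1 inverted output}.
Test 2 (P=0, Q=0, R=1, S=1): fault-free g1=0, g2=0, g3=0, g4=0, g5=1 → Y1=0, Y2=1; observed Y1=0, Y2=1. Eliminates g1 inverted output.
Only g1 stuck-at-0 is consistent with every test.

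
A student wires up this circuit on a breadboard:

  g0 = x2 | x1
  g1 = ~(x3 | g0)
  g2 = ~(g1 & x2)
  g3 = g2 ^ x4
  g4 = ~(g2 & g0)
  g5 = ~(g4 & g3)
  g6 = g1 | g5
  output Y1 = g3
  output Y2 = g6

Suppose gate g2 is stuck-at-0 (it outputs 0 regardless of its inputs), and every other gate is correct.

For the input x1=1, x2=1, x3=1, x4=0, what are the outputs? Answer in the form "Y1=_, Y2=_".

Propagate with g2 forced: g0=1, g1=0, g2=0 [stuck-at-0], g3=0, g4=1, g5=1, g6=1.
So the outputs are Y1=0, Y2=1. (Without the fault they would be Y1=1, Y2=1.)

Y1=0, Y2=1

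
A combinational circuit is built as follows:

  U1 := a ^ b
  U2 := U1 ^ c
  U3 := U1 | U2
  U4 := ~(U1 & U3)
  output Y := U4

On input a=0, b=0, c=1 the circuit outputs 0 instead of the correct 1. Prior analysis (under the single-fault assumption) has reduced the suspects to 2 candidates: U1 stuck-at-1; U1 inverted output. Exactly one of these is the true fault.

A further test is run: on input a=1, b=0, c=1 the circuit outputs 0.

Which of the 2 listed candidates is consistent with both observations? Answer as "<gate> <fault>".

U1 stuck-at-1

Evaluate each candidate on input a=1, b=0, c=1:
  U1 stuck-at-1: U1=1 [stuck-at-1], U2=0, U3=1, U4=0 → 0 — matches
  U1 inverted output: U1=0 [inverted output], U2=1, U3=1, U4=1 → 1 — eliminated
Only U1 stuck-at-1 reproduces the observed 0.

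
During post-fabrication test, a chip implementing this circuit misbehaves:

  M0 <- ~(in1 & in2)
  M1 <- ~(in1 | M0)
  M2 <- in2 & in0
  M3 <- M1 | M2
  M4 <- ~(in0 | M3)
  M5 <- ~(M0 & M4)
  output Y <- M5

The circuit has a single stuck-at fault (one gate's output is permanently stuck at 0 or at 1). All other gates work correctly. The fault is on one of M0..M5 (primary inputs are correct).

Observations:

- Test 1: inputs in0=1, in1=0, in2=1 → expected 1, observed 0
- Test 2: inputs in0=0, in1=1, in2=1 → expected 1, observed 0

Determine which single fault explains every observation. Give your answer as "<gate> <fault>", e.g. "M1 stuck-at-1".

Fault-free values for test 1 (in0=1, in1=0, in2=1): M0=1, M1=0, M2=1, M3=1, M4=0, M5=1, giving Y=1. Observed 0.
Test 1: faults giving observed 0 are {M4 stuck-at-1, M5 stuck-at-0}.
Test 2 (in0=0, in1=1, in2=1): fault-free M0=0, M1=0, M2=0, M3=0, M4=1, M5=1 → 1; observed 0. Eliminates M4 stuck-at-1.
Only M5 stuck-at-0 is consistent with every test.

M5 stuck-at-0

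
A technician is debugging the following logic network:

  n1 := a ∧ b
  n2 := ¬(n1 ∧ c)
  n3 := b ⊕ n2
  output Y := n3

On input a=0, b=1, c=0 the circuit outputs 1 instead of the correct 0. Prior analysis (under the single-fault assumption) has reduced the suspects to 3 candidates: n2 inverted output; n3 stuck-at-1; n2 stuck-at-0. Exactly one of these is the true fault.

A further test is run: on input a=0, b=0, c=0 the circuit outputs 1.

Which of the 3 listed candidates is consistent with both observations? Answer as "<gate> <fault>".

Evaluate each candidate on input a=0, b=0, c=0:
  n2 inverted output: n1=0, n2=0 [inverted output], n3=0 → 0 — eliminated
  n3 stuck-at-1: n1=0, n2=1, n3=1 [stuck-at-1] → 1 — matches
  n2 stuck-at-0: n1=0, n2=0 [stuck-at-0], n3=0 → 0 — eliminated
Only n3 stuck-at-1 reproduces the observed 1.

n3 stuck-at-1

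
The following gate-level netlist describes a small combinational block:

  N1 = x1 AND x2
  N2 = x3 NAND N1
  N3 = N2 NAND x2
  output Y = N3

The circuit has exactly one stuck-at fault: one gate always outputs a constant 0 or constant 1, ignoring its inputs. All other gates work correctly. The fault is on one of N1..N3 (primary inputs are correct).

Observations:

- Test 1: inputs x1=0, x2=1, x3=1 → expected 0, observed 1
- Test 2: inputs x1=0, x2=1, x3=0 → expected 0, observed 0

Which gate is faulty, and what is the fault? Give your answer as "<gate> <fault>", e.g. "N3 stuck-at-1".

N1 stuck-at-1

Fault-free values for test 1 (x1=0, x2=1, x3=1): N1=0, N2=1, N3=0, giving Y=0. Observed 1.
Test 1: faults giving observed 1 are {N1 stuck-at-1, N2 stuck-at-0, N3 stuck-at-1}.
Test 2 (x1=0, x2=1, x3=0): fault-free N1=0, N2=1, N3=0 → 0; observed 0. Eliminates N2 stuck-at-0, N3 stuck-at-1.
Only N1 stuck-at-1 is consistent with every test.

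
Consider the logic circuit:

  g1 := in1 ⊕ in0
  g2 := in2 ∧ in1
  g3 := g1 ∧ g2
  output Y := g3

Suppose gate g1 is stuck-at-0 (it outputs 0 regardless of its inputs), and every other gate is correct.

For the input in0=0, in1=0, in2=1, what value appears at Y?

0

Propagate with g1 forced: g1=0 [stuck-at-0], g2=0, g3=0.
So Y = 0. (Same as the fault-free value — the fault is masked on this input.)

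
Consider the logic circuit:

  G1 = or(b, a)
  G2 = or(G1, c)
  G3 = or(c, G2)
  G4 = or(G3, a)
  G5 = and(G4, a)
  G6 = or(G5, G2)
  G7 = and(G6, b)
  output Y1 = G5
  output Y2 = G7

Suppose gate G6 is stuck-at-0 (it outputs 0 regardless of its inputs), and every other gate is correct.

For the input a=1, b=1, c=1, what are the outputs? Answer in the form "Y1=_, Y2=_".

Propagate with G6 forced: G1=1, G2=1, G3=1, G4=1, G5=1, G6=0 [stuck-at-0], G7=0.
So the outputs are Y1=1, Y2=0. (Without the fault they would be Y1=1, Y2=1.)

Y1=1, Y2=0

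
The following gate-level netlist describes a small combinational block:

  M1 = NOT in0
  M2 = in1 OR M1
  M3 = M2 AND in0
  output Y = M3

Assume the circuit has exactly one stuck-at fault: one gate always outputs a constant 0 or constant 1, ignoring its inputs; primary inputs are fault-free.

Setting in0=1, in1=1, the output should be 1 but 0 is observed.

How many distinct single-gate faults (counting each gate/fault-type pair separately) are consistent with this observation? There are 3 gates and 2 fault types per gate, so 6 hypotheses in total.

2

Fault-free: M1=0, M2=1, M3=1 → 1. Observed 0.
  M1 stuck-at-0: output 1 ✗
  M1 stuck-at-1: output 1 ✗
  M2 stuck-at-0: output 0 ✓
  M2 stuck-at-1: output 1 ✗
  M3 stuck-at-0: output 0 ✓
  M3 stuck-at-1: output 1 ✗
Consistent faults: {M2 stuck-at-0, M3 stuck-at-0} — 2 in all.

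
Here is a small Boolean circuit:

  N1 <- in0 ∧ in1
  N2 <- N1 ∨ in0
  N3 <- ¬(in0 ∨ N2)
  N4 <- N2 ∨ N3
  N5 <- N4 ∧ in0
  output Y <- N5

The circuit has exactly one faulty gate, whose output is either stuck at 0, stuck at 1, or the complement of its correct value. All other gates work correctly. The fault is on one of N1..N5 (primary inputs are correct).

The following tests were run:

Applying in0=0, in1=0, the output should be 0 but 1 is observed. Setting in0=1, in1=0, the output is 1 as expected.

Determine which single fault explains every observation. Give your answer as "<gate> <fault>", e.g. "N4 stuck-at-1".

N5 stuck-at-1

Fault-free values for test 1 (in0=0, in1=0): N1=0, N2=0, N3=1, N4=1, N5=0, giving Y=0. Observed 1.
Test 1: faults giving observed 1 are {N5 stuck-at-1, N5 inverted output}.
Test 2 (in0=1, in1=0): fault-free N1=0, N2=1, N3=0, N4=1, N5=1 → 1; observed 1. Eliminates N5 inverted output.
Only N5 stuck-at-1 is consistent with every test.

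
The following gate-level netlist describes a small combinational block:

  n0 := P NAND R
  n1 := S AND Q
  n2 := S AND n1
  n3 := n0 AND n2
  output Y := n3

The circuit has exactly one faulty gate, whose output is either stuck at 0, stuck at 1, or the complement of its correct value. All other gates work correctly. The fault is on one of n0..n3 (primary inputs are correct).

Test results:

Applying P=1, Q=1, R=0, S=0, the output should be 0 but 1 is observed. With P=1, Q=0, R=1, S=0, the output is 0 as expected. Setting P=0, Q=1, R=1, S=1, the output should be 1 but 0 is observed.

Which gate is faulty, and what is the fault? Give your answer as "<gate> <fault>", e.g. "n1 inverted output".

Fault-free values for test 1 (P=1, Q=1, R=0, S=0): n0=1, n1=0, n2=0, n3=0, giving Y=0. Observed 1.
Test 1: faults giving observed 1 are {n2 stuck-at-1, n2 inverted output, n3 stuck-at-1, n3 inverted output}.
Test 2 (P=1, Q=0, R=1, S=0): fault-free n0=0, n1=0, n2=0, n3=0 → 0; observed 0. Eliminates n3 stuck-at-1, n3 inverted output.
Test 3 (P=0, Q=1, R=1, S=1): fault-free n0=1, n1=1, n2=1, n3=1 → 1; observed 0. Eliminates n2 stuck-at-1.
Only n2 inverted output is consistent with every test.

n2 inverted output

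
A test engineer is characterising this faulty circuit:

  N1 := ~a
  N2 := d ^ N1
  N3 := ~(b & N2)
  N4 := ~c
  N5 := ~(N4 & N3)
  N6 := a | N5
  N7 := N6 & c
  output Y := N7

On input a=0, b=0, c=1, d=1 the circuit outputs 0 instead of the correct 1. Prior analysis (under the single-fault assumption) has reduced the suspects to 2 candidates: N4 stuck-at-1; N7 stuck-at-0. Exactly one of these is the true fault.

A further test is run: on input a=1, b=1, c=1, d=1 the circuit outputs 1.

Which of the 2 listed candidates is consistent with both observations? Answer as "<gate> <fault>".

N4 stuck-at-1

Evaluate each candidate on input a=1, b=1, c=1, d=1:
  N4 stuck-at-1: N1=0, N2=1, N3=0, N4=1 [stuck-at-1], N5=1, N6=1, N7=1 → 1 — matches
  N7 stuck-at-0: N1=0, N2=1, N3=0, N4=0, N5=1, N6=1, N7=0 [stuck-at-0] → 0 — eliminated
Only N4 stuck-at-1 reproduces the observed 1.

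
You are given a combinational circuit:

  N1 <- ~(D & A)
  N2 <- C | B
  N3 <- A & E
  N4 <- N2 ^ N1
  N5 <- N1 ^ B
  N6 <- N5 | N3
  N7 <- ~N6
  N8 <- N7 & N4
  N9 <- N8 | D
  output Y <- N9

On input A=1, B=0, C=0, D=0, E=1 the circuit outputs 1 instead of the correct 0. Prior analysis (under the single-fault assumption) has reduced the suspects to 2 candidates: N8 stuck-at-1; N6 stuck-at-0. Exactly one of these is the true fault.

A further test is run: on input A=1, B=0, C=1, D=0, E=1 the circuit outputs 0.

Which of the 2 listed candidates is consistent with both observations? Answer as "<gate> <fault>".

Evaluate each candidate on input A=1, B=0, C=1, D=0, E=1:
  N8 stuck-at-1: N1=1, N2=1, N3=1, N4=0, N5=1, N6=1, N7=0, N8=1 [stuck-at-1], N9=1 → 1 — eliminated
  N6 stuck-at-0: N1=1, N2=1, N3=1, N4=0, N5=1, N6=0 [stuck-at-0], N7=1, N8=0, N9=0 → 0 — matches
Only N6 stuck-at-0 reproduces the observed 0.

N6 stuck-at-0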